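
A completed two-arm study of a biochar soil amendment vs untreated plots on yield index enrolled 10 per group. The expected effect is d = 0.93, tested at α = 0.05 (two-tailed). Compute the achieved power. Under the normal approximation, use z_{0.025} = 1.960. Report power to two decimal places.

For two equal groups, power = Φ(d·√(n/2) − z_{α/2}).
d·√(n/2) = 0.93 × √(10/2) = 0.93 × 2.236 = 2.080.
z_β = 2.080 − 1.960 = 0.120.
Power = Φ(0.120) = 0.548.

power ≈ 0.55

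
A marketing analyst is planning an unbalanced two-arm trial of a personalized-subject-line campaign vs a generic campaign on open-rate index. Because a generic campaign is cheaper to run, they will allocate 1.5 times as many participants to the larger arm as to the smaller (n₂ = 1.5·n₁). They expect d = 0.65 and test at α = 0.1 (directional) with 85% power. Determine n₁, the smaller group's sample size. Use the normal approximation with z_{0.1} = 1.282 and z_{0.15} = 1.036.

n₁ = 22

With allocation ratio k = n₂/n₁ = 1.5, Var(x̄₁−x̄₂) = σ²(1/n₁ + 1/(k·n₁)) = σ²·(k+1)/(k·n₁).
So n₁ = (1 + 1/k)·((z_{α} + z_β)/d)² = 1.667 × (2.318/0.65)².
n₁ = 1.667 × 12.72 = 21.2.
Round up: n₁ = 22, giving n₂ = 1.5 × 22 = 33.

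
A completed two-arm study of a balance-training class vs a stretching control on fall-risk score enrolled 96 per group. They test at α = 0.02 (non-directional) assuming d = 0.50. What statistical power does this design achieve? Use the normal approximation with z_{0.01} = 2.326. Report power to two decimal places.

power ≈ 0.87

For two equal groups, power = Φ(d·√(n/2) − z_{α/2}).
d·√(n/2) = 0.50 × √(96/2) = 0.50 × 6.928 = 3.464.
z_β = 3.464 − 2.326 = 1.138.
Power = Φ(1.138) = 0.872.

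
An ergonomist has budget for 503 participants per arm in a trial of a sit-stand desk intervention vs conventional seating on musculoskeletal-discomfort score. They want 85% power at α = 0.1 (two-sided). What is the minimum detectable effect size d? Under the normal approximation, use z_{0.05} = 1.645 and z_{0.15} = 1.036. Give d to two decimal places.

For two independent groups of n = 503 each: d_min = (z_{α/2} + z_β)·√(2/n).
z-sum = 1.645 + 1.036 = 2.681.
d_min = 2.681 × √(2/503) = 2.681 × 0.0631 = 0.169.

d_min ≈ 0.17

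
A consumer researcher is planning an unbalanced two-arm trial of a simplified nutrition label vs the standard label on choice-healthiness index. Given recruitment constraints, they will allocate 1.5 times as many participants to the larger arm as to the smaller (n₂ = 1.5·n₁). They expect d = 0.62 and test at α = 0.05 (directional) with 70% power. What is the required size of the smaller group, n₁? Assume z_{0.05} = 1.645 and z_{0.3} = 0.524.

n₁ = 21

With allocation ratio k = n₂/n₁ = 1.5, Var(x̄₁−x̄₂) = σ²(1/n₁ + 1/(k·n₁)) = σ²·(k+1)/(k·n₁).
So n₁ = (1 + 1/k)·((z_{α} + z_β)/d)² = 1.667 × (2.169/0.62)².
n₁ = 1.667 × 12.24 = 20.4.
Round up: n₁ = 21, giving n₂ = ⌈1.5 × 21⌉ = ⌈31.5⌉ = 32.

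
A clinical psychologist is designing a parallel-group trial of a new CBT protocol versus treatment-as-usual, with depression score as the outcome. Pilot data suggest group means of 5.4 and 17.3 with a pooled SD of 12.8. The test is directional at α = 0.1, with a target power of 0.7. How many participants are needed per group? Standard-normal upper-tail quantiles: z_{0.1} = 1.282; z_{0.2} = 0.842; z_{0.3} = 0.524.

Cohen's d = |M₁ − M₂| / SD_pooled = |5.4 − 17.3| / 12.8 = 11.9 / 12.8 = 0.930.
For two independent groups with equal n: n = 2·((z_{α} + z_β) / d)².
z_{α} + z_β = 1.282 + 0.524 = 1.806.
n = 2 × (1.806 / 0.930)² = 2 × 1.942² = 2 × 3.77 = 7.5.
Round up to the next whole participant.

n = 8 per group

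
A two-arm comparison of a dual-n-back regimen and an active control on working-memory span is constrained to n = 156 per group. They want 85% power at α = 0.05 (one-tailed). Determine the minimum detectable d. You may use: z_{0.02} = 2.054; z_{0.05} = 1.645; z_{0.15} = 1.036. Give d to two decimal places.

d_min ≈ 0.30

For two independent groups of n = 156 each: d_min = (z_{α} + z_β)·√(2/n).
z-sum = 1.645 + 1.036 = 2.681.
d_min = 2.681 × √(2/156) = 2.681 × 0.1132 = 0.304.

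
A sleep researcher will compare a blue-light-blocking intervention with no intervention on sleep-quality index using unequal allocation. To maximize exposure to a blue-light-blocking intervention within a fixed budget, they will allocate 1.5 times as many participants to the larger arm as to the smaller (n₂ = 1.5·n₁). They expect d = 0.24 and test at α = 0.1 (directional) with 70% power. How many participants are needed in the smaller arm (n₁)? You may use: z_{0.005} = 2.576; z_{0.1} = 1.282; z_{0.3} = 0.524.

With allocation ratio k = n₂/n₁ = 1.5, Var(x̄₁−x̄₂) = σ²(1/n₁ + 1/(k·n₁)) = σ²·(k+1)/(k·n₁).
So n₁ = (1 + 1/k)·((z_{α} + z_β)/d)² = 1.667 × (1.806/0.24)².
n₁ = 1.667 × 56.63 = 94.4.
Round up: n₁ = 95, giving n₂ = ⌈1.5 × 95⌉ = ⌈142.5⌉ = 143.

n₁ = 95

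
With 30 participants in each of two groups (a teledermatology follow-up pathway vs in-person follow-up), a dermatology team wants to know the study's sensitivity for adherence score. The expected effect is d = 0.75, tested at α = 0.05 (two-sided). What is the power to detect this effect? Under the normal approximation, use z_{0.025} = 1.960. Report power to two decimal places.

power ≈ 0.83

For two equal groups, power = Φ(d·√(n/2) − z_{α/2}).
d·√(n/2) = 0.75 × √(30/2) = 0.75 × 3.873 = 2.905.
z_β = 2.905 − 1.960 = 0.945.
Power = Φ(0.945) = 0.828.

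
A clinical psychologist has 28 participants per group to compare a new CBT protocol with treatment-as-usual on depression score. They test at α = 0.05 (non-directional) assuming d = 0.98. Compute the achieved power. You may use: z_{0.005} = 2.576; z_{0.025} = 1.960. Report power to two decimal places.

For two equal groups, power = Φ(d·√(n/2) − z_{α/2}).
d·√(n/2) = 0.98 × √(28/2) = 0.98 × 3.742 = 3.667.
z_β = 3.667 − 1.960 = 1.707.
Power = Φ(1.707) = 0.956.

power ≈ 0.96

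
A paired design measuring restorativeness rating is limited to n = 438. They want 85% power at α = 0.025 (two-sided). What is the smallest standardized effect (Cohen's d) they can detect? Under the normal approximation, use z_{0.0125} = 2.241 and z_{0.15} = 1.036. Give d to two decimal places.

d_min ≈ 0.16

For a single sample (or paired design) of n = 438: d_min = (z_{α/2} + z_β)/√n.
z-sum = 2.241 + 1.036 = 3.277.
d_min = 3.277 / √438 = 3.277 / 20.928 = 0.157.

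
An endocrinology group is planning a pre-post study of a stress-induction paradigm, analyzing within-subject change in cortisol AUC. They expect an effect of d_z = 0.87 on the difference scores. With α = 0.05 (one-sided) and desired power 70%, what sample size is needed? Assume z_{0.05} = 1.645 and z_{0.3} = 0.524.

n = 7 pairs

For a paired (one-sample on differences) test: n = ((z_{α} + z_β) / d)².
z_{α} + z_β = 1.645 + 0.524 = 2.169.
n = (2.169 / 0.87)² = 2.493² = 6.22.
Round up.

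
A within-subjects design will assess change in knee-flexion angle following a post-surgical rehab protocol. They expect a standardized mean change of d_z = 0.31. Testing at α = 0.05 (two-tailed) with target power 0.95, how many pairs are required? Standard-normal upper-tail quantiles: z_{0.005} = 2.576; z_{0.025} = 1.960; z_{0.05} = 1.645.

For a paired (one-sample on differences) test: n = ((z_{α/2} + z_β) / d)².
z_{α/2} + z_β = 1.960 + 1.645 = 3.605.
n = (3.605 / 0.31)² = 11.629² = 135.23.
Round up.

n = 136 pairs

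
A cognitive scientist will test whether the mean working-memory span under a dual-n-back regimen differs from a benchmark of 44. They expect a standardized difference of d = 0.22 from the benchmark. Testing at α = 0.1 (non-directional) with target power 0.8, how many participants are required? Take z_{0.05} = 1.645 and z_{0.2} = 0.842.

n = 128

For a one-sample test: n = ((z_{α/2} + z_β) / d)².
z_{α/2} + z_β = 1.645 + 0.842 = 2.487.
n = (2.487 / 0.22)² = 11.305² = 127.79.
Round up.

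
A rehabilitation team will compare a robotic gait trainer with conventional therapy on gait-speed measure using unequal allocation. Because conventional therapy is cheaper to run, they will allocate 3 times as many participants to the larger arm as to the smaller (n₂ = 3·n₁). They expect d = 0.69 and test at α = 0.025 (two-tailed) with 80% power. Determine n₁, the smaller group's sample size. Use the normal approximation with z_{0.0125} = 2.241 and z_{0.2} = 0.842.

With allocation ratio k = n₂/n₁ = 3, Var(x̄₁−x̄₂) = σ²(1/n₁ + 1/(k·n₁)) = σ²·(k+1)/(k·n₁).
So n₁ = (1 + 1/k)·((z_{α/2} + z_β)/d)² = 1.333 × (3.083/0.69)².
n₁ = 1.333 × 19.96 = 26.6.
Round up: n₁ = 27, giving n₂ = 3 × 27 = 81.

n₁ = 27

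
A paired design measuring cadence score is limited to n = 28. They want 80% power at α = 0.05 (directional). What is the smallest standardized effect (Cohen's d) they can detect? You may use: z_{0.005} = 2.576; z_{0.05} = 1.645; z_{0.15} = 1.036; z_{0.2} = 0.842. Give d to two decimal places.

For a single sample (or paired design) of n = 28: d_min = (z_{α} + z_β)/√n.
z-sum = 1.645 + 0.842 = 2.487.
d_min = 2.487 / √28 = 2.487 / 5.292 = 0.470.

d_min ≈ 0.47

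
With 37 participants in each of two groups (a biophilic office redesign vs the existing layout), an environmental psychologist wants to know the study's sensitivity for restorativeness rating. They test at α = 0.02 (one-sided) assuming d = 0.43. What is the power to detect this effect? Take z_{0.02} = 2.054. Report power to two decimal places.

power ≈ 0.42

For two equal groups, power = Φ(d·√(n/2) − z_{α}).
d·√(n/2) = 0.43 × √(37/2) = 0.43 × 4.301 = 1.849.
z_β = 1.849 − 2.054 = -0.205.
Power = Φ(-0.205) = 0.419.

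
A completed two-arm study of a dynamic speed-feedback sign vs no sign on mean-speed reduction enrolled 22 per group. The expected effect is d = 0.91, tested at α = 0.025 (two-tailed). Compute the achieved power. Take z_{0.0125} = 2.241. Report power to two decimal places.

power ≈ 0.78

For two equal groups, power = Φ(d·√(n/2) − z_{α/2}).
d·√(n/2) = 0.91 × √(22/2) = 0.91 × 3.317 = 3.018.
z_β = 3.018 − 2.241 = 0.777.
Power = Φ(0.777) = 0.781.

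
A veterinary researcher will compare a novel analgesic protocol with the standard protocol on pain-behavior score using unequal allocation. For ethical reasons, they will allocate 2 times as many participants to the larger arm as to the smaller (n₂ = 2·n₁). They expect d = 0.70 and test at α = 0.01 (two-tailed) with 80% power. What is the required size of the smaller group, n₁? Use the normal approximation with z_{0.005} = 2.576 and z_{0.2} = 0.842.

With allocation ratio k = n₂/n₁ = 2, Var(x̄₁−x̄₂) = σ²(1/n₁ + 1/(k·n₁)) = σ²·(k+1)/(k·n₁).
So n₁ = (1 + 1/k)·((z_{α/2} + z_β)/d)² = 1.500 × (3.418/0.70)².
n₁ = 1.500 × 23.84 = 35.8.
Round up: n₁ = 36, giving n₂ = 2 × 36 = 72.

n₁ = 36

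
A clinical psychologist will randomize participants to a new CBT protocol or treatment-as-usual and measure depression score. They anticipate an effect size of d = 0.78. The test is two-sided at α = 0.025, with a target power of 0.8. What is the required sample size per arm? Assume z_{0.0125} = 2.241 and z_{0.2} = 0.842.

For two independent groups with equal n: n = 2·((z_{α/2} + z_β) / d)².
z_{α/2} + z_β = 2.241 + 0.842 = 3.083.
n = 2 × (3.083 / 0.78)² = 2 × 3.953² = 2 × 15.62 = 31.2.
Round up to the next whole participant.

n = 32 per group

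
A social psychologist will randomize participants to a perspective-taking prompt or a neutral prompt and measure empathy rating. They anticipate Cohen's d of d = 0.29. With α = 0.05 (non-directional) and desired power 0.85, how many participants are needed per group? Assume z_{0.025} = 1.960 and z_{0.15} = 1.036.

For two independent groups with equal n: n = 2·((z_{α/2} + z_β) / d)².
z_{α/2} + z_β = 1.960 + 1.036 = 2.996.
n = 2 × (2.996 / 0.29)² = 2 × 10.331² = 2 × 106.73 = 213.5.
Round up to the next whole participant.

n = 214 per group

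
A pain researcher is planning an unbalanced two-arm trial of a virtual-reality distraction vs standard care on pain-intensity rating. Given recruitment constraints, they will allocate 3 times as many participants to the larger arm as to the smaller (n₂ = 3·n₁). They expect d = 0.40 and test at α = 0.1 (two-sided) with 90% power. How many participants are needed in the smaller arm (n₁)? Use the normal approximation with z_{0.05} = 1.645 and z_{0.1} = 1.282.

n₁ = 72

With allocation ratio k = n₂/n₁ = 3, Var(x̄₁−x̄₂) = σ²(1/n₁ + 1/(k·n₁)) = σ²·(k+1)/(k·n₁).
So n₁ = (1 + 1/k)·((z_{α/2} + z_β)/d)² = 1.333 × (2.927/0.40)².
n₁ = 1.333 × 53.55 = 71.4.
Round up: n₁ = 72, giving n₂ = 3 × 72 = 216.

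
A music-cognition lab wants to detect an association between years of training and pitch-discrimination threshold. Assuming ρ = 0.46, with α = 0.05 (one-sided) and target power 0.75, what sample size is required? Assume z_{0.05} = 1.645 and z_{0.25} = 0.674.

Fisher's z: C = ½·ln((1+r)/(1−r)) = ½·ln(2.7037) = 0.4973.
n = ((z_{α} + z_β)/C)² + 3.
(1.645 + 0.674) / 0.4973 = 2.319 / 0.4973 = 4.663.
n = 4.663² + 3 = 21.75 + 3 = 24.7.
Round up.

n = 25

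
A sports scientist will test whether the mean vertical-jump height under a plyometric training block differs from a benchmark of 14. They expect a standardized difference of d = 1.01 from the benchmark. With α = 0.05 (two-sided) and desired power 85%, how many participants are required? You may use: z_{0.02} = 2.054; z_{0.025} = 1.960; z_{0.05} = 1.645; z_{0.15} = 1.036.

For a one-sample test: n = ((z_{α/2} + z_β) / d)².
z_{α/2} + z_β = 1.960 + 1.036 = 2.996.
n = (2.996 / 1.01)² = 2.966² = 8.80.
Round up.

n = 9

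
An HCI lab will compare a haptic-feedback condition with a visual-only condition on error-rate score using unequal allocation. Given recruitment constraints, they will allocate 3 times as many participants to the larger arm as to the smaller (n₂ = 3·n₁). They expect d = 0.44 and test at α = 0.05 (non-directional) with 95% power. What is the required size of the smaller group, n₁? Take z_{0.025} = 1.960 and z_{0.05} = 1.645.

n₁ = 90

With allocation ratio k = n₂/n₁ = 3, Var(x̄₁−x̄₂) = σ²(1/n₁ + 1/(k·n₁)) = σ²·(k+1)/(k·n₁).
So n₁ = (1 + 1/k)·((z_{α/2} + z_β)/d)² = 1.333 × (3.605/0.44)².
n₁ = 1.333 × 67.13 = 89.5.
Round up: n₁ = 90, giving n₂ = 3 × 90 = 270.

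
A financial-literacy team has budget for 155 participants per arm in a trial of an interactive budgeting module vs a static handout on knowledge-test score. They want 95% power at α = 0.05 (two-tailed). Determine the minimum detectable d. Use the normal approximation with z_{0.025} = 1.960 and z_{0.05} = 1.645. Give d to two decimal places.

d_min ≈ 0.41

For two independent groups of n = 155 each: d_min = (z_{α/2} + z_β)·√(2/n).
z-sum = 1.960 + 1.645 = 3.605.
d_min = 3.605 × √(2/155) = 3.605 × 0.1136 = 0.410.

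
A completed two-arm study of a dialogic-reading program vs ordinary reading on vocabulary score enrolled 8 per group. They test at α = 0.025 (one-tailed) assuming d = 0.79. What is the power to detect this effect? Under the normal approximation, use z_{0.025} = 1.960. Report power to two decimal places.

power ≈ 0.35

For two equal groups, power = Φ(d·√(n/2) − z_{α}).
d·√(n/2) = 0.79 × √(8/2) = 0.79 × 2.000 = 1.580.
z_β = 1.580 − 1.960 = -0.380.
Power = Φ(-0.380) = 0.352.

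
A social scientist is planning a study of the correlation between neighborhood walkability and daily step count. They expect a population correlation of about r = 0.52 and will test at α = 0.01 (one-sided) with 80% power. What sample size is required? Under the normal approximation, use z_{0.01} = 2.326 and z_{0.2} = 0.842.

n = 34

Fisher's z: C = ½·ln((1+r)/(1−r)) = ½·ln(3.1667) = 0.5763.
n = ((z_{α} + z_β)/C)² + 3.
(2.326 + 0.842) / 0.5763 = 3.168 / 0.5763 = 5.497.
n = 5.497² + 3 = 30.22 + 3 = 33.2.
Round up.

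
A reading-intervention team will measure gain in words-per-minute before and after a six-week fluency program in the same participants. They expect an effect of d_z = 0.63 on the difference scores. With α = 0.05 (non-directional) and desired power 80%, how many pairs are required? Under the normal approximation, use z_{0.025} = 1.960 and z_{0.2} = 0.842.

n = 20 pairs

For a paired (one-sample on differences) test: n = ((z_{α/2} + z_β) / d)².
z_{α/2} + z_β = 1.960 + 0.842 = 2.802.
n = (2.802 / 0.63)² = 4.448² = 19.78.
Round up.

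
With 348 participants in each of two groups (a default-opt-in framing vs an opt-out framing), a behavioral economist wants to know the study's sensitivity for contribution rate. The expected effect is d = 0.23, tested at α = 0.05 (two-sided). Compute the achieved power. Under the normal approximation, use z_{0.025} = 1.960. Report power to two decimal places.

power ≈ 0.86

For two equal groups, power = Φ(d·√(n/2) − z_{α/2}).
d·√(n/2) = 0.23 × √(348/2) = 0.23 × 13.191 = 3.034.
z_β = 3.034 − 1.960 = 1.074.
Power = Φ(1.074) = 0.859.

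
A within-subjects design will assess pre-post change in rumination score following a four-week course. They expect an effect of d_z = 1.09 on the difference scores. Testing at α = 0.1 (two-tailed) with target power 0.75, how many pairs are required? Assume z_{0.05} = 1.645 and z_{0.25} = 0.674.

n = 5 pairs

For a paired (one-sample on differences) test: n = ((z_{α/2} + z_β) / d)².
z_{α/2} + z_β = 1.645 + 0.674 = 2.319.
n = (2.319 / 1.09)² = 2.128² = 4.53.
Round up.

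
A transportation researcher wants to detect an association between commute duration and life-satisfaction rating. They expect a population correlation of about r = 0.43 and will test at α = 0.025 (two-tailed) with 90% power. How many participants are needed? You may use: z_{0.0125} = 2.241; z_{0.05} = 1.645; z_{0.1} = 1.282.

Fisher's z: C = ½·ln((1+r)/(1−r)) = ½·ln(2.5088) = 0.4599.
n = ((z_{α/2} + z_β)/C)² + 3.
(2.241 + 1.282) / 0.4599 = 3.523 / 0.4599 = 7.660.
n = 7.660² + 3 = 58.68 + 3 = 61.7.
Round up.

n = 62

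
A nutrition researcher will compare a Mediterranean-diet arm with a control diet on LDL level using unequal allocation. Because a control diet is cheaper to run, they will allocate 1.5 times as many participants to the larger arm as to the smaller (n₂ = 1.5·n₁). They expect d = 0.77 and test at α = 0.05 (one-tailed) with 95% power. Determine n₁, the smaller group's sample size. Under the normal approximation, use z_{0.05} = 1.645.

With allocation ratio k = n₂/n₁ = 1.5, Var(x̄₁−x̄₂) = σ²(1/n₁ + 1/(k·n₁)) = σ²·(k+1)/(k·n₁).
So n₁ = (1 + 1/k)·((z_{α} + z_β)/d)² = 1.667 × (3.290/0.77)².
n₁ = 1.667 × 18.26 = 30.4.
Round up: n₁ = 31, giving n₂ = ⌈1.5 × 31⌉ = ⌈46.5⌉ = 47.

n₁ = 31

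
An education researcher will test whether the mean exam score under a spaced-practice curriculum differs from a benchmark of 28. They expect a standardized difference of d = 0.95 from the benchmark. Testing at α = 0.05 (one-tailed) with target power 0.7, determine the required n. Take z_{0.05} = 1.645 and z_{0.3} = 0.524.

n = 6

For a one-sample test: n = ((z_{α} + z_β) / d)².
z_{α} + z_β = 1.645 + 0.524 = 2.169.
n = (2.169 / 0.95)² = 2.283² = 5.21.
Round up.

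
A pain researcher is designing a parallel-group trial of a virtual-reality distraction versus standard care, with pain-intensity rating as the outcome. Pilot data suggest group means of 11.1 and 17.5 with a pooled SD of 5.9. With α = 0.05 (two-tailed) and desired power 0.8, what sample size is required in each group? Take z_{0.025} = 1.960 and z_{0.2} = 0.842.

Cohen's d = |M₁ − M₂| / SD_pooled = |11.1 − 17.5| / 5.9 = 6.4 / 5.9 = 1.085.
For two independent groups with equal n: n = 2·((z_{α/2} + z_β) / d)².
z_{α/2} + z_β = 1.960 + 0.842 = 2.802.
n = 2 × (2.802 / 1.085)² = 2 × 2.582² = 2 × 6.67 = 13.3.
Round up to the next whole participant.

n = 14 per group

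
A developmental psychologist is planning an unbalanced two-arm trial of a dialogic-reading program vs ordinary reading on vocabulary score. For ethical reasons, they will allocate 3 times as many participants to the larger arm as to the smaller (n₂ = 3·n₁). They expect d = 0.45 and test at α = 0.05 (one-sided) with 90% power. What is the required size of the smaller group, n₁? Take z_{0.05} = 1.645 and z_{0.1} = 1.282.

With allocation ratio k = n₂/n₁ = 3, Var(x̄₁−x̄₂) = σ²(1/n₁ + 1/(k·n₁)) = σ²·(k+1)/(k·n₁).
So n₁ = (1 + 1/k)·((z_{α} + z_β)/d)² = 1.333 × (2.927/0.45)².
n₁ = 1.333 × 42.31 = 56.4.
Round up: n₁ = 57, giving n₂ = 3 × 57 = 171.

n₁ = 57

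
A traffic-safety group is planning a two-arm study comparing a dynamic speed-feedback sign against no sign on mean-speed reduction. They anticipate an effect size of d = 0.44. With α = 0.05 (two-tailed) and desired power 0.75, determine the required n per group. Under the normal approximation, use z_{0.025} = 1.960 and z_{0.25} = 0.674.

For two independent groups with equal n: n = 2·((z_{α/2} + z_β) / d)².
z_{α/2} + z_β = 1.960 + 0.674 = 2.634.
n = 2 × (2.634 / 0.44)² = 2 × 5.986² = 2 × 35.84 = 71.7.
Round up to the next whole participant.

n = 72 per group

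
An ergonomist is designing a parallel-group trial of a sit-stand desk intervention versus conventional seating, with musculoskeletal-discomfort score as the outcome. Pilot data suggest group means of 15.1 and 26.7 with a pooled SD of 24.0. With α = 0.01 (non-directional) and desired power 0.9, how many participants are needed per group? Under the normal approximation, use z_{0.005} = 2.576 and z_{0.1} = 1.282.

Cohen's d = |M₁ − M₂| / SD_pooled = |15.1 − 26.7| / 24.0 = 11.6 / 24.0 = 0.483.
For two independent groups with equal n: n = 2·((z_{α/2} + z_β) / d)².
z_{α/2} + z_β = 2.576 + 1.282 = 3.858.
n = 2 × (3.858 / 0.483)² = 2 × 7.988² = 2 × 63.80 = 127.6.
Round up to the next whole participant.

n = 128 per group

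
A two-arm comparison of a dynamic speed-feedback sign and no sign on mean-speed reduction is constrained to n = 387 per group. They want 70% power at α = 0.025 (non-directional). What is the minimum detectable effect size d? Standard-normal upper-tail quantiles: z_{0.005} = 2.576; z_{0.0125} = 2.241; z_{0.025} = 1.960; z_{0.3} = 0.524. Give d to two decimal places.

d_min ≈ 0.20

For two independent groups of n = 387 each: d_min = (z_{α/2} + z_β)·√(2/n).
z-sum = 2.241 + 0.524 = 2.765.
d_min = 2.765 × √(2/387) = 2.765 × 0.0719 = 0.199.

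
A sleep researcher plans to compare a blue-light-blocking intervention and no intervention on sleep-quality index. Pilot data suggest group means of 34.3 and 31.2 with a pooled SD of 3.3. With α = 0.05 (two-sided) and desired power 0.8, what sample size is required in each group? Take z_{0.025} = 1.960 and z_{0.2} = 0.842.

Cohen's d = |M₁ − M₂| / SD_pooled = |34.3 − 31.2| / 3.3 = 3.1 / 3.3 = 0.939.
For two independent groups with equal n: n = 2·((z_{α/2} + z_β) / d)².
z_{α/2} + z_β = 1.960 + 0.842 = 2.802.
n = 2 × (2.802 / 0.939)² = 2 × 2.984² = 2 × 8.90 = 17.8.
Round up to the next whole participant.

n = 18 per group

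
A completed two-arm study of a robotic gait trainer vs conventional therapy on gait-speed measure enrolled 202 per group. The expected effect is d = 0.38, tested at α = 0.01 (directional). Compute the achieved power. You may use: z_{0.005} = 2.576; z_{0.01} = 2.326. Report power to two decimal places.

power ≈ 0.93

For two equal groups, power = Φ(d·√(n/2) − z_{α}).
d·√(n/2) = 0.38 × √(202/2) = 0.38 × 10.050 = 3.819.
z_β = 3.819 − 2.326 = 1.493.
Power = Φ(1.493) = 0.932.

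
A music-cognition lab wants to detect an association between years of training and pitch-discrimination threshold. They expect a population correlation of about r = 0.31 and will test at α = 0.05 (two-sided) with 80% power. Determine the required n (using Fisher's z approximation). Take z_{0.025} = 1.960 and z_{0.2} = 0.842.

n = 80

Fisher's z: C = ½·ln((1+r)/(1−r)) = ½·ln(1.8986) = 0.3205.
n = ((z_{α/2} + z_β)/C)² + 3.
(1.960 + 0.842) / 0.3205 = 2.802 / 0.3205 = 8.743.
n = 8.743² + 3 = 76.43 + 3 = 79.4.
Round up.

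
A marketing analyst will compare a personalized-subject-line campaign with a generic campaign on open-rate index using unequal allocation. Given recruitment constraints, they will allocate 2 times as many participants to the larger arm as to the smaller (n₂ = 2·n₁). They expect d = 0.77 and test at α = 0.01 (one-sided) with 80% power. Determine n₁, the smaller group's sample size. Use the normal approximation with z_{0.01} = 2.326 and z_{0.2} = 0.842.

n₁ = 26

With allocation ratio k = n₂/n₁ = 2, Var(x̄₁−x̄₂) = σ²(1/n₁ + 1/(k·n₁)) = σ²·(k+1)/(k·n₁).
So n₁ = (1 + 1/k)·((z_{α} + z_β)/d)² = 1.500 × (3.168/0.77)².
n₁ = 1.500 × 16.93 = 25.4.
Round up: n₁ = 26, giving n₂ = 2 × 26 = 52.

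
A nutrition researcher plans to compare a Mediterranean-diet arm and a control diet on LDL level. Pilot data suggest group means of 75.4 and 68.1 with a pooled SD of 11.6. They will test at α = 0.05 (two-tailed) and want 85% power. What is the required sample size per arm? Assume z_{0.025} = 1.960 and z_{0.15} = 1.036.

n = 46 per group

Cohen's d = |M₁ − M₂| / SD_pooled = |75.4 − 68.1| / 11.6 = 7.3 / 11.6 = 0.629.
For two independent groups with equal n: n = 2·((z_{α/2} + z_β) / d)².
z_{α/2} + z_β = 1.960 + 1.036 = 2.996.
n = 2 × (2.996 / 0.629)² = 2 × 4.763² = 2 × 22.69 = 45.4.
Round up to the next whole participant.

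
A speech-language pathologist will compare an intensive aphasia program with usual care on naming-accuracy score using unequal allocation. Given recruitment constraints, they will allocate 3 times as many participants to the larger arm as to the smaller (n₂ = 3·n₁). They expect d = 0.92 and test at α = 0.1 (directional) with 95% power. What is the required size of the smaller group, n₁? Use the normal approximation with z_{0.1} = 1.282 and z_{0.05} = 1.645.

n₁ = 14

With allocation ratio k = n₂/n₁ = 3, Var(x̄₁−x̄₂) = σ²(1/n₁ + 1/(k·n₁)) = σ²·(k+1)/(k·n₁).
So n₁ = (1 + 1/k)·((z_{α} + z_β)/d)² = 1.333 × (2.927/0.92)².
n₁ = 1.333 × 10.12 = 13.5.
Round up: n₁ = 14, giving n₂ = 3 × 14 = 42.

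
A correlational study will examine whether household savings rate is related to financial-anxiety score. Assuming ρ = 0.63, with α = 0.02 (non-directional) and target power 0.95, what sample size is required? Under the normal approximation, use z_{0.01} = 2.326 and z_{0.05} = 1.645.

n = 32

Fisher's z: C = ½·ln((1+r)/(1−r)) = ½·ln(4.4054) = 0.7414.
n = ((z_{α/2} + z_β)/C)² + 3.
(2.326 + 1.645) / 0.7414 = 3.971 / 0.7414 = 5.356.
n = 5.356² + 3 = 28.69 + 3 = 31.7.
Round up.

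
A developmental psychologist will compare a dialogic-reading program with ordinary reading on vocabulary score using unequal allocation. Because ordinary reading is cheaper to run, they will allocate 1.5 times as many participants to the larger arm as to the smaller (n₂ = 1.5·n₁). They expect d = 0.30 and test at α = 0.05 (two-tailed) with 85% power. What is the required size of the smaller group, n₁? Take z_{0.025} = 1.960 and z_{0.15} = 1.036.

With allocation ratio k = n₂/n₁ = 1.5, Var(x̄₁−x̄₂) = σ²(1/n₁ + 1/(k·n₁)) = σ²·(k+1)/(k·n₁).
So n₁ = (1 + 1/k)·((z_{α/2} + z_β)/d)² = 1.667 × (2.996/0.30)².
n₁ = 1.667 × 99.73 = 166.2.
Round up: n₁ = 167, giving n₂ = ⌈1.5 × 167⌉ = ⌈250.5⌉ = 251.

n₁ = 167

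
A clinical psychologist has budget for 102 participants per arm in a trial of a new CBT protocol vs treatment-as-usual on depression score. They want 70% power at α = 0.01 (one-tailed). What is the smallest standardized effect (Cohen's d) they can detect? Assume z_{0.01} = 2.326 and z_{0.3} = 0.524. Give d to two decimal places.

For two independent groups of n = 102 each: d_min = (z_{α} + z_β)·√(2/n).
z-sum = 2.326 + 0.524 = 2.850.
d_min = 2.850 × √(2/102) = 2.850 × 0.1400 = 0.399.

d_min ≈ 0.40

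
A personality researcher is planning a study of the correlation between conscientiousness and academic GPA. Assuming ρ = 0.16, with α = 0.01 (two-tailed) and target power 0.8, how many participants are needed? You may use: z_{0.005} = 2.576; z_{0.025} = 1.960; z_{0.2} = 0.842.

Fisher's z: C = ½·ln((1+r)/(1−r)) = ½·ln(1.3810) = 0.1614.
n = ((z_{α/2} + z_β)/C)² + 3.
(2.576 + 0.842) / 0.1614 = 3.418 / 0.1614 = 21.177.
n = 21.177² + 3 = 448.47 + 3 = 451.5.
Round up.

n = 452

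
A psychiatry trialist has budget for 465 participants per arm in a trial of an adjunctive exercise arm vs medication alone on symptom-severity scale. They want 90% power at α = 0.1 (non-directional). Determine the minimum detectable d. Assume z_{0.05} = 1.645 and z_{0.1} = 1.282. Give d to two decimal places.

For two independent groups of n = 465 each: d_min = (z_{α/2} + z_β)·√(2/n).
z-sum = 1.645 + 1.282 = 2.927.
d_min = 2.927 × √(2/465) = 2.927 × 0.0656 = 0.192.

d_min ≈ 0.19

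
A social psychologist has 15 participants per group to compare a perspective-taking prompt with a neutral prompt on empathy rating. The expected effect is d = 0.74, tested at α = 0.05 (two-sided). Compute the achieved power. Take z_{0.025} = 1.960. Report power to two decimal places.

For two equal groups, power = Φ(d·√(n/2) − z_{α/2}).
d·√(n/2) = 0.74 × √(15/2) = 0.74 × 2.739 = 2.027.
z_β = 2.027 − 1.960 = 0.067.
Power = Φ(0.067) = 0.527.

power ≈ 0.53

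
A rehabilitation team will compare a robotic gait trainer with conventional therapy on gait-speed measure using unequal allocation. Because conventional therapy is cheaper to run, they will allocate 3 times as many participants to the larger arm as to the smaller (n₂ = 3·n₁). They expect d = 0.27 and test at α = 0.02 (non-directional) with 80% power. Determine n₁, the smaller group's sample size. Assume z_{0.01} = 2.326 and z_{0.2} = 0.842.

With allocation ratio k = n₂/n₁ = 3, Var(x̄₁−x̄₂) = σ²(1/n₁ + 1/(k·n₁)) = σ²·(k+1)/(k·n₁).
So n₁ = (1 + 1/k)·((z_{α/2} + z_β)/d)² = 1.333 × (3.168/0.27)².
n₁ = 1.333 × 137.67 = 183.6.
Round up: n₁ = 184, giving n₂ = 3 × 184 = 552.

n₁ = 184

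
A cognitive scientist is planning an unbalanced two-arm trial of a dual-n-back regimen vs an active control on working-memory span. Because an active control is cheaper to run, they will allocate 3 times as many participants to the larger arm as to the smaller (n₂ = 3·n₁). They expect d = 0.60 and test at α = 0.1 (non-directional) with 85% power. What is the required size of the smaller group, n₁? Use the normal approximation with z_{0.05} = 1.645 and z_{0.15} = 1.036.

With allocation ratio k = n₂/n₁ = 3, Var(x̄₁−x̄₂) = σ²(1/n₁ + 1/(k·n₁)) = σ²·(k+1)/(k·n₁).
So n₁ = (1 + 1/k)·((z_{α/2} + z_β)/d)² = 1.333 × (2.681/0.60)².
n₁ = 1.333 × 19.97 = 26.6.
Round up: n₁ = 27, giving n₂ = 3 × 27 = 81.

n₁ = 27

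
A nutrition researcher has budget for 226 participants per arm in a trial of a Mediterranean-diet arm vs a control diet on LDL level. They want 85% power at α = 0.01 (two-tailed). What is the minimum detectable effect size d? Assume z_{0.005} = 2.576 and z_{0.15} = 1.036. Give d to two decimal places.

d_min ≈ 0.34

For two independent groups of n = 226 each: d_min = (z_{α/2} + z_β)·√(2/n).
z-sum = 2.576 + 1.036 = 3.612.
d_min = 3.612 × √(2/226) = 3.612 × 0.0941 = 0.340.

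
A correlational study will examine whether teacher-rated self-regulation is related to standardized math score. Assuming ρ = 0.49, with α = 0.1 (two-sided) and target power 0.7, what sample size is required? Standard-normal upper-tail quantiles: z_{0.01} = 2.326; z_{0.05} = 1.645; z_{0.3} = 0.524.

n = 20

Fisher's z: C = ½·ln((1+r)/(1−r)) = ½·ln(2.9216) = 0.5361.
n = ((z_{α/2} + z_β)/C)² + 3.
(1.645 + 0.524) / 0.5361 = 2.169 / 0.5361 = 4.046.
n = 4.046² + 3 = 16.37 + 3 = 19.4.
Round up.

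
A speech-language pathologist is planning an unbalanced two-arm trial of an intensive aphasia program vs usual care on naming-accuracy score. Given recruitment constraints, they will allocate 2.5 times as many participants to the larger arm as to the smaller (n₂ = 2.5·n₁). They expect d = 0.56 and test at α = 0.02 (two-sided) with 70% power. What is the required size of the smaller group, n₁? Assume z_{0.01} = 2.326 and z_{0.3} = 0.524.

n₁ = 37

With allocation ratio k = n₂/n₁ = 2.5, Var(x̄₁−x̄₂) = σ²(1/n₁ + 1/(k·n₁)) = σ²·(k+1)/(k·n₁).
So n₁ = (1 + 1/k)·((z_{α/2} + z_β)/d)² = 1.400 × (2.850/0.56)².
n₁ = 1.400 × 25.90 = 36.3.
Round up: n₁ = 37, giving n₂ = ⌈2.5 × 37⌉ = ⌈92.5⌉ = 93.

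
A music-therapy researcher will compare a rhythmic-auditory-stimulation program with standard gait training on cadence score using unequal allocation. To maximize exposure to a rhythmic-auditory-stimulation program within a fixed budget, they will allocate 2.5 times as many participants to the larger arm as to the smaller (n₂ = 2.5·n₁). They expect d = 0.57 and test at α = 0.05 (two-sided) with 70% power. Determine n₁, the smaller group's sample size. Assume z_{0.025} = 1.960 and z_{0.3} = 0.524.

With allocation ratio k = n₂/n₁ = 2.5, Var(x̄₁−x̄₂) = σ²(1/n₁ + 1/(k·n₁)) = σ²·(k+1)/(k·n₁).
So n₁ = (1 + 1/k)·((z_{α/2} + z_β)/d)² = 1.400 × (2.484/0.57)².
n₁ = 1.400 × 18.99 = 26.6.
Round up: n₁ = 27, giving n₂ = ⌈2.5 × 27⌉ = ⌈67.5⌉ = 68.

n₁ = 27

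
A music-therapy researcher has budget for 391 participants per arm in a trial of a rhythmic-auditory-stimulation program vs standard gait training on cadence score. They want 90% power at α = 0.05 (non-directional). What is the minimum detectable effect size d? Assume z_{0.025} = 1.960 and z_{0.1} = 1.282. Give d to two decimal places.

d_min ≈ 0.23

For two independent groups of n = 391 each: d_min = (z_{α/2} + z_β)·√(2/n).
z-sum = 1.960 + 1.282 = 3.242.
d_min = 3.242 × √(2/391) = 3.242 × 0.0715 = 0.232.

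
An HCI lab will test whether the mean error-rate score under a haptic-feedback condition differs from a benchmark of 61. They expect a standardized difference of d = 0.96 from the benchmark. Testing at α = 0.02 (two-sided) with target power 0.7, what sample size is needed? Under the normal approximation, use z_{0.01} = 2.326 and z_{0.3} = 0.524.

n = 9

For a one-sample test: n = ((z_{α/2} + z_β) / d)².
z_{α/2} + z_β = 2.326 + 0.524 = 2.850.
n = (2.850 / 0.96)² = 2.969² = 8.81.
Round up.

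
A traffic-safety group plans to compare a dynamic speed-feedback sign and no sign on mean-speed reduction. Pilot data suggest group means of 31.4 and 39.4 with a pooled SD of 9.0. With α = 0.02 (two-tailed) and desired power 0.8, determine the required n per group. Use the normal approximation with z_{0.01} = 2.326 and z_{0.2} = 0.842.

n = 26 per group

Cohen's d = |M₁ − M₂| / SD_pooled = |31.4 − 39.4| / 9.0 = 8.0 / 9.0 = 0.889.
For two independent groups with equal n: n = 2·((z_{α/2} + z_β) / d)².
z_{α/2} + z_β = 2.326 + 0.842 = 3.168.
n = 2 × (3.168 / 0.889)² = 2 × 3.564² = 2 × 12.70 = 25.4.
Round up to the next whole participant.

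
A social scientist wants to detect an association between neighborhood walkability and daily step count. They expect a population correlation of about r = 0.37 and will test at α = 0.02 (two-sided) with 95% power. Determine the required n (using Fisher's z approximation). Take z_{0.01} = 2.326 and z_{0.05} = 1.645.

Fisher's z: C = ½·ln((1+r)/(1−r)) = ½·ln(2.1746) = 0.3884.
n = ((z_{α/2} + z_β)/C)² + 3.
(2.326 + 1.645) / 0.3884 = 3.971 / 0.3884 = 10.224.
n = 10.224² + 3 = 104.53 + 3 = 107.5.
Round up.

n = 108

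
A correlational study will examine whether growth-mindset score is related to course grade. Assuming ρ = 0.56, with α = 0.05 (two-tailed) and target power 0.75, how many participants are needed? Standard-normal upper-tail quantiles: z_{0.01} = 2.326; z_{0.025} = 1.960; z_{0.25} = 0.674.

n = 21

Fisher's z: C = ½·ln((1+r)/(1−r)) = ½·ln(3.5455) = 0.6328.
n = ((z_{α/2} + z_β)/C)² + 3.
(1.960 + 0.674) / 0.6328 = 2.634 / 0.6328 = 4.162.
n = 4.162² + 3 = 17.33 + 3 = 20.3.
Round up.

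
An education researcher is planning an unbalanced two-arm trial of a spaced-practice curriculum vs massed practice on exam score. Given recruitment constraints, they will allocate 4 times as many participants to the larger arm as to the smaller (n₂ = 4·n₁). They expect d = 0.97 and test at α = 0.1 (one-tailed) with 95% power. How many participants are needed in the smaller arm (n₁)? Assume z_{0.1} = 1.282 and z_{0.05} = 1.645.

With allocation ratio k = n₂/n₁ = 4, Var(x̄₁−x̄₂) = σ²(1/n₁ + 1/(k·n₁)) = σ²·(k+1)/(k·n₁).
So n₁ = (1 + 1/k)·((z_{α} + z_β)/d)² = 1.250 × (2.927/0.97)².
n₁ = 1.250 × 9.11 = 11.4.
Round up: n₁ = 12, giving n₂ = 4 × 12 = 48.

n₁ = 12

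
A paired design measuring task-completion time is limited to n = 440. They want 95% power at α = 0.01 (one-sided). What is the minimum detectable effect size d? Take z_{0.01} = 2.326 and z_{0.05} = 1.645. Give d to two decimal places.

d_min ≈ 0.19

For a single sample (or paired design) of n = 440: d_min = (z_{α} + z_β)/√n.
z-sum = 2.326 + 1.645 = 3.971.
d_min = 3.971 / √440 = 3.971 / 20.976 = 0.189.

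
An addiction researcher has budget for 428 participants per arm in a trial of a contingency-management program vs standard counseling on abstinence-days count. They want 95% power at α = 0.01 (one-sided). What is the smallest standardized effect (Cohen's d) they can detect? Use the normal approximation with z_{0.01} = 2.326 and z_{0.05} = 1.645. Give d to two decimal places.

d_min ≈ 0.27

For two independent groups of n = 428 each: d_min = (z_{α} + z_β)·√(2/n).
z-sum = 2.326 + 1.645 = 3.971.
d_min = 3.971 × √(2/428) = 3.971 × 0.0684 = 0.271.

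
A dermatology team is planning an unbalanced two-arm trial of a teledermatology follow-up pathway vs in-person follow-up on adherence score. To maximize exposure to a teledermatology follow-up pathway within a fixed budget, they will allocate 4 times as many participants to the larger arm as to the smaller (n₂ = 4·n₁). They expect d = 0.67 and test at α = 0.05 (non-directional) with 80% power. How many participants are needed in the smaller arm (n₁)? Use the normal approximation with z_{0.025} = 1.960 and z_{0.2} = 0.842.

n₁ = 22

With allocation ratio k = n₂/n₁ = 4, Var(x̄₁−x̄₂) = σ²(1/n₁ + 1/(k·n₁)) = σ²·(k+1)/(k·n₁).
So n₁ = (1 + 1/k)·((z_{α/2} + z_β)/d)² = 1.250 × (2.802/0.67)².
n₁ = 1.250 × 17.49 = 21.9.
Round up: n₁ = 22, giving n₂ = 4 × 22 = 88.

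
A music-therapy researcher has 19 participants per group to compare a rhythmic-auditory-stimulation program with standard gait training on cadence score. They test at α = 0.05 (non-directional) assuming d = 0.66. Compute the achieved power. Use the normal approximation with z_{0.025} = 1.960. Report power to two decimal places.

power ≈ 0.53

For two equal groups, power = Φ(d·√(n/2) − z_{α/2}).
d·√(n/2) = 0.66 × √(19/2) = 0.66 × 3.082 = 2.034.
z_β = 2.034 − 1.960 = 0.074.
Power = Φ(0.074) = 0.530.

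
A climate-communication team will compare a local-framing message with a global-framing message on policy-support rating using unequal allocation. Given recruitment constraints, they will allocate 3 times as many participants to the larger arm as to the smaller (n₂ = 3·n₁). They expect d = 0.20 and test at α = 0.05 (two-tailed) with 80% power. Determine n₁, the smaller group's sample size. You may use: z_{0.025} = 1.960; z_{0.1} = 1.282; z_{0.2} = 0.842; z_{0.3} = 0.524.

n₁ = 262

With allocation ratio k = n₂/n₁ = 3, Var(x̄₁−x̄₂) = σ²(1/n₁ + 1/(k·n₁)) = σ²·(k+1)/(k·n₁).
So n₁ = (1 + 1/k)·((z_{α/2} + z_β)/d)² = 1.333 × (2.802/0.20)².
n₁ = 1.333 × 196.28 = 261.7.
Round up: n₁ = 262, giving n₂ = 3 × 262 = 786.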